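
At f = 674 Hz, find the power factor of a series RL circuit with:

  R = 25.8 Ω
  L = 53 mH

Step 1 — Angular frequency: ω = 2π·f = 2π·674 = 4235 rad/s.
Step 2 — Component impedances:
  R: Z = R = 25.8 Ω
  L: Z = jωL = j·4235·0.053 = 0 + j224.4 Ω
Step 3 — Series combination: Z_total = R + L = 25.8 + j224.4 Ω = 225.9∠83.4° Ω.
Step 4 — Power factor: PF = cos(φ) = Re(Z)/|Z| = 25.8/225.9 = 0.1142.
Step 5 — Type: Im(Z) = 224.4 ⇒ lagging (phase φ = 83.4°).

PF = 0.1142 (lagging, φ = 83.4°)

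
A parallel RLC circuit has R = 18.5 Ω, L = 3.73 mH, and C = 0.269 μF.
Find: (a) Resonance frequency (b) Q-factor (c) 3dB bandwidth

Step 1 — Resonance: ω₀ = 1/√(LC) = 1/√(0.00373·2.69e-07) = 3.157e+04 rad/s.
Step 2 — f₀ = ω₀/(2π) = 5024 Hz.
Step 3 — Parallel Q: Q = R/(ω₀L) = 18.5/(3.157e+04·0.00373) = 0.1571.
Step 4 — Bandwidth: Δω = ω₀/Q = 2.009e+05 rad/s; BW = Δω/(2π) = 3.198e+04 Hz.

(a) f₀ = 5024 Hz  (b) Q = 0.1571  (c) BW = 3.198e+04 Hz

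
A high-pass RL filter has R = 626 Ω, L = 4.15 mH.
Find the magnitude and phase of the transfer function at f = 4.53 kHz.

Step 1 — Angular frequency: ω = 2π·4530 = 2.846e+04 rad/s.
Step 2 — Transfer function: H(jω) = jωL/(R + jωL).
Step 3 — Numerator jωL = j·118.1; denominator R + jωL = 626 + j118.1.
Step 4 — H = 0.03438 + j0.1822.
Step 5 — Magnitude: |H| = 0.1854 (-14.6 dB); phase: φ = 79.3°.

|H| = 0.1854 (-14.6 dB), φ = 79.3°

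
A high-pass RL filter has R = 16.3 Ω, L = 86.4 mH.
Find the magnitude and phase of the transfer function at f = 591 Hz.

Step 1 — Angular frequency: ω = 2π·591 = 3713 rad/s.
Step 2 — Transfer function: H(jω) = jωL/(R + jωL).
Step 3 — Numerator jωL = j·320.8; denominator R + jωL = 16.3 + j320.8.
Step 4 — H = 0.9974 + j0.05067.
Step 5 — Magnitude: |H| = 0.9987 (-0.0 dB); phase: φ = 2.9°.

|H| = 0.9987 (-0.0 dB), φ = 2.9°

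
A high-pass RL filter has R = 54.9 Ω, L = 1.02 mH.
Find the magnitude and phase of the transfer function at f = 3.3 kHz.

Step 1 — Angular frequency: ω = 2π·3300 = 2.073e+04 rad/s.
Step 2 — Transfer function: H(jω) = jωL/(R + jωL).
Step 3 — Numerator jωL = j·21.15; denominator R + jωL = 54.9 + j21.15.
Step 4 — H = 0.1292 + j0.3354.
Step 5 — Magnitude: |H| = 0.3595 (-8.9 dB); phase: φ = 68.9°.

|H| = 0.3595 (-8.9 dB), φ = 68.9°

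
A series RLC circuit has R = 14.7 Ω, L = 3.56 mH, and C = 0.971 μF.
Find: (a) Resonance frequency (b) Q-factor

Step 1 — Resonance condition Im(Z)=0 gives ω₀ = 1/√(LC).
Step 2 — ω₀ = 1/√(0.00356·9.71e-07) = 1.701e+04 rad/s.
Step 3 — f₀ = ω₀/(2π) = 2707 Hz.
Step 4 — Series Q: Q = ω₀L/R = 1.701e+04·0.00356/14.7 = 4.119.

(a) f₀ = 2707 Hz  (b) Q = 4.119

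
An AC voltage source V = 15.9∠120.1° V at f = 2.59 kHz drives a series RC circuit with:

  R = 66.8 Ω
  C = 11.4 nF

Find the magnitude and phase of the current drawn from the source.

Step 1 — Angular frequency: ω = 2π·f = 2π·2590 = 1.627e+04 rad/s.
Step 2 — Component impedances:
  R: Z = R = 66.8 Ω
  C: Z = 1/(jωC) = -j/(ω·C) = 0 - j5390 Ω
Step 3 — Series combination: Z_total = R + C = 66.8 - j5390 Ω = 5391∠-89.3° Ω.
Step 4 — Source phasor: V = 15.9∠120.1° V = -7.974 + j13.76 V.
Step 5 — Ohm's law: I = V / Z_total = (-7.974 + j13.76) / (66.8 - j5390) = -0.00257 - j0.001447 A.
Step 6 — Convert to polar: |I| = 0.002949 A, ∠I = -150.6°.

I = 0.002949∠-150.6° A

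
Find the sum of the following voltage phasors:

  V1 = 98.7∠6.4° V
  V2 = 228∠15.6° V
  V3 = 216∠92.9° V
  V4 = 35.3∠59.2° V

Step 1 — Convert each phasor to rectangular form:
  V1 = 98.7·(cos(6.4°) + j·sin(6.4°)) = 98.08 + j11 V
  V2 = 228·(cos(15.6°) + j·sin(15.6°)) = 219.6 + j61.31 V
  V3 = 216·(cos(92.9°) + j·sin(92.9°)) = -10.93 + j215.7 V
  V4 = 35.3·(cos(59.2°) + j·sin(59.2°)) = 18.08 + j30.32 V
Step 2 — Sum components: V_total = 324.8 + j318.4 V.
Step 3 — Convert to polar: |V_total| = 454.8 V, ∠V_total = 44.4°.

V_total = 454.8∠44.4° V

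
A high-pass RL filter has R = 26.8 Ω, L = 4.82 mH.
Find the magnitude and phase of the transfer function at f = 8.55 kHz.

Step 1 — Angular frequency: ω = 2π·8550 = 5.372e+04 rad/s.
Step 2 — Transfer function: H(jω) = jωL/(R + jωL).
Step 3 — Numerator jωL = j·258.9; denominator R + jωL = 26.8 + j258.9.
Step 4 — H = 0.9894 + j0.1024.
Step 5 — Magnitude: |H| = 0.9947 (-0.0 dB); phase: φ = 5.9°.

|H| = 0.9947 (-0.0 dB), φ = 5.9°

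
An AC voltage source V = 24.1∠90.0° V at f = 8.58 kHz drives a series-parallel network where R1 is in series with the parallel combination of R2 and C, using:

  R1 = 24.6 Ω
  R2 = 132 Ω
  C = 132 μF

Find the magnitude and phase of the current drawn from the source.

Step 1 — Angular frequency: ω = 2π·f = 2π·8580 = 5.391e+04 rad/s.
Step 2 — Component impedances:
  R1: Z = R = 24.6 Ω
  R2: Z = R = 132 Ω
  C: Z = 1/(jωC) = -j/(ω·C) = 0 - j0.1405 Ω
Step 3 — Parallel branch: R2 || C = 1/(1/R2 + 1/C) = 0.0001496 - j0.1405 Ω.
Step 4 — Series with R1: Z_total = R1 + (R2 || C) = 24.6 - j0.1405 Ω = 24.6∠-0.3° Ω.
Step 5 — Source phasor: V = 24.1∠90.0° V = 0 + j24.1 V.
Step 6 — Ohm's law: I = V / Z_total = (0 + j24.1) / (24.6 - j0.1405) = -0.005596 + j0.9796 A.
Step 7 — Convert to polar: |I| = 0.9797 A, ∠I = 90.3°.

I = 0.9797∠90.3° A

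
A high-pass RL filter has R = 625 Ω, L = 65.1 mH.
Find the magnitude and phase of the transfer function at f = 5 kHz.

Step 1 — Angular frequency: ω = 2π·5000 = 3.142e+04 rad/s.
Step 2 — Transfer function: H(jω) = jωL/(R + jωL).
Step 3 — Numerator jωL = j·2045; denominator R + jωL = 625 + j2045.
Step 4 — H = 0.9146 + j0.2795.
Step 5 — Magnitude: |H| = 0.9563 (-0.4 dB); phase: φ = 17.0°.

|H| = 0.9563 (-0.4 dB), φ = 17.0°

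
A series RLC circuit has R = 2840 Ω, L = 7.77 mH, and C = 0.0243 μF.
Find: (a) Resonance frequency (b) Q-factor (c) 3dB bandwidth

Step 1 — Resonance: ω₀ = 1/√(LC) = 1/√(0.00777·2.43e-08) = 7.278e+04 rad/s.
Step 2 — f₀ = ω₀/(2π) = 1.158e+04 Hz.
Step 3 — Series Q: Q = ω₀L/R = 7.278e+04·0.00777/2840 = 0.1991.
Step 4 — Bandwidth: Δω = ω₀/Q = 3.655e+05 rad/s; BW = Δω/(2π) = 5.817e+04 Hz.

(a) f₀ = 1.158e+04 Hz  (b) Q = 0.1991  (c) BW = 5.817e+04 Hz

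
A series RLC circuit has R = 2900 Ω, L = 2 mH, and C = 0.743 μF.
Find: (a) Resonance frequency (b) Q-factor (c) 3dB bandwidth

Step 1 — Resonance: ω₀ = 1/√(LC) = 1/√(0.002·7.43e-07) = 2.594e+04 rad/s.
Step 2 — f₀ = ω₀/(2π) = 4129 Hz.
Step 3 — Series Q: Q = ω₀L/R = 2.594e+04·0.002/2900 = 0.01789.
Step 4 — Bandwidth: Δω = ω₀/Q = 1.45e+06 rad/s; BW = Δω/(2π) = 2.308e+05 Hz.

(a) f₀ = 4129 Hz  (b) Q = 0.01789  (c) BW = 2.308e+05 Hz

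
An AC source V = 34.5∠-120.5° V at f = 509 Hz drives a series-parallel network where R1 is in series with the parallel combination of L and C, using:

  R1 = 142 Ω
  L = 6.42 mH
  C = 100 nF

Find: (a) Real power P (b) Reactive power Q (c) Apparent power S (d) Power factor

Step 1 — Angular frequency: ω = 2π·f = 2π·509 = 3198 rad/s.
Step 2 — Component impedances:
  R1: Z = R = 142 Ω
  L: Z = jωL = j·3198·0.00642 = 0 + j20.53 Ω
  C: Z = 1/(jωC) = -j/(ω·C) = 0 - j3127 Ω
Step 3 — Parallel branch: L || C = 1/(1/L + 1/C) = 0 + j20.67 Ω.
Step 4 — Series with R1: Z_total = R1 + (L || C) = 142 + j20.67 Ω = 143.5∠8.3° Ω.
Step 5 — Source phasor: V = 34.5∠-120.5° V = -17.51 - j29.73 V.
Step 6 — Current: I = V / Z = -0.1506 - j0.1874 A = 0.2404∠-128.8° A.
Step 7 — Complex power: S = V·I* = 8.208 + j1.195 VA.
Step 8 — Real power: P = Re(S) = 8.208 W.
Step 9 — Reactive power: Q = Im(S) = 1.195 VAR.
Step 10 — Apparent power: |S| = 8.295 VA.
Step 11 — Power factor: PF = P/|S| = 0.9896 (lagging).

(a) P = 8.208 W  (b) Q = 1.195 VAR  (c) S = 8.295 VA  (d) PF = 0.9896 (lagging)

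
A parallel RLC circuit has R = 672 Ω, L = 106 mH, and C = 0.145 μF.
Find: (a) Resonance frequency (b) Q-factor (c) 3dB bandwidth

Step 1 — Resonance: ω₀ = 1/√(LC) = 1/√(0.106·1.45e-07) = 8066 rad/s.
Step 2 — f₀ = ω₀/(2π) = 1284 Hz.
Step 3 — Parallel Q: Q = R/(ω₀L) = 672/(8066·0.106) = 0.786.
Step 4 — Bandwidth: Δω = ω₀/Q = 1.026e+04 rad/s; BW = Δω/(2π) = 1633 Hz.

(a) f₀ = 1284 Hz  (b) Q = 0.786  (c) BW = 1633 Hz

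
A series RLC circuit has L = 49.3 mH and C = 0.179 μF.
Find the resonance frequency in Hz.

Step 1 — Resonance condition Im(Z)=0 gives ω₀ = 1/√(LC).
Step 2 — ω₀ = 1/√(0.0493·1.79e-07) = 1.065e+04 rad/s.
Step 3 — f₀ = ω₀/(2π) = 1694 Hz.

f₀ = 1694 Hz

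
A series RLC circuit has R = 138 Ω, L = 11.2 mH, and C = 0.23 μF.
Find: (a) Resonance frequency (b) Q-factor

Step 1 — Resonance condition Im(Z)=0 gives ω₀ = 1/√(LC).
Step 2 — ω₀ = 1/√(0.0112·2.3e-07) = 1.97e+04 rad/s.
Step 3 — f₀ = ω₀/(2π) = 3136 Hz.
Step 4 — Series Q: Q = ω₀L/R = 1.97e+04·0.0112/138 = 1.599.

(a) f₀ = 3136 Hz  (b) Q = 1.599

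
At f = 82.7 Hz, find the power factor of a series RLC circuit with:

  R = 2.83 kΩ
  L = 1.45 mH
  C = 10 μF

Step 1 — Angular frequency: ω = 2π·f = 2π·82.7 = 519.6 rad/s.
Step 2 — Component impedances:
  R: Z = R = 2830 Ω
  L: Z = jωL = j·519.6·0.00145 = 0 + j0.7534 Ω
  C: Z = 1/(jωC) = -j/(ω·C) = 0 - j192.4 Ω
Step 3 — Series combination: Z_total = R + L + C = 2830 - j191.7 Ω = 2836∠-3.9° Ω.
Step 4 — Power factor: PF = cos(φ) = Re(Z)/|Z| = 2830/2836.5 = 0.9977.
Step 5 — Type: Im(Z) = -191.7 ⇒ leading (phase φ = -3.9°).

PF = 0.9977 (leading, φ = -3.9°)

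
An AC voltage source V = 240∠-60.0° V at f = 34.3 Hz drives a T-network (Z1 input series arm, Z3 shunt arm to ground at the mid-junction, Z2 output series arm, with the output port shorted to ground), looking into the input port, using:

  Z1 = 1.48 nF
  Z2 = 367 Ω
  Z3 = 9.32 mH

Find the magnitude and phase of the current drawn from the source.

Step 1 — Angular frequency: ω = 2π·f = 2π·34.3 = 215.5 rad/s.
Step 2 — Component impedances:
  Z1: Z = 1/(jωC) = -j/(ω·C) = 0 - j3.135e+06 Ω
  Z2: Z = R = 367 Ω
  Z3: Z = jωL = j·215.5·0.00932 = 0 + j2.009 Ω
Step 3 — With the output port shorted to ground, the output series arm Z2 runs from the junction to ground; the shunt arm Z3 also runs from the junction to ground. They appear in parallel: Z3 || Z2 = 0.01099 + j2.009 Ω.
Step 4 — Series with input arm Z1: Z_in = Z1 + (Z3 || Z2) = 0.01099 - j3.135e+06 Ω = 3.135e+06∠-90.0° Ω.
Step 5 — Source phasor: V = 240∠-60.0° V = 120 - j207.8 V.
Step 6 — Ohm's law: I = V / Z_total = (120 - j207.8) / (0.01099 - j3.135e+06) = 6.629e-05 + j3.828e-05 A.
Step 7 — Convert to polar: |I| = 7.655e-05 A, ∠I = 30.0°.

I = 7.655e-05∠30.0° A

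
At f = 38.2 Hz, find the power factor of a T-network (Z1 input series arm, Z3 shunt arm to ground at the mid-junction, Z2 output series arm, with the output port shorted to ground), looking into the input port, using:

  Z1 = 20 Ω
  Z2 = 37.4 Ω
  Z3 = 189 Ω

Step 1 — Angular frequency: ω = 2π·f = 2π·38.2 = 240 rad/s.
Step 2 — Component impedances:
  Z1: Z = R = 20 Ω
  Z2: Z = R = 37.4 Ω
  Z3: Z = R = 189 Ω
Step 3 — With the output port shorted to ground, the output series arm Z2 runs from the junction to ground; the shunt arm Z3 also runs from the junction to ground. They appear in parallel: Z3 || Z2 = 31.22 Ω.
Step 4 — Series with input arm Z1: Z_in = Z1 + (Z3 || Z2) = 51.22 Ω = 51.22∠0.0° Ω.
Step 5 — Power factor: PF = cos(φ) = Re(Z)/|Z| = 51.22/51.22 = 1.
Step 6 — Type: Im(Z) = 0 ⇒ unity (phase φ = 0.0°).

PF = 1 (unity, φ = 0.0°)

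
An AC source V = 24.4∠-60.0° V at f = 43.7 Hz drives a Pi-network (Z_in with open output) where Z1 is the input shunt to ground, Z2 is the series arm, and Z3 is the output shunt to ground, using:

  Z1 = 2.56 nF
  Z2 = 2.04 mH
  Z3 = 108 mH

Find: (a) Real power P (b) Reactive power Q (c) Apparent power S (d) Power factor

Step 1 — Angular frequency: ω = 2π·f = 2π·43.7 = 274.6 rad/s.
Step 2 — Component impedances:
  Z1: Z = 1/(jωC) = -j/(ω·C) = 0 - j1.423e+06 Ω
  Z2: Z = jωL = j·274.6·0.00204 = 0 + j0.5601 Ω
  Z3: Z = jωL = j·274.6·0.108 = 0 + j29.65 Ω
Step 3 — With open output, the series arm Z2 and the output shunt Z3 appear in series to ground: Z2 + Z3 = 0 + j30.21 Ω.
Step 4 — Parallel with input shunt Z1: Z_in = Z1 || (Z2 + Z3) = 0 + j30.21 Ω = 30.21∠90.0° Ω.
Step 5 — Source phasor: V = 24.4∠-60.0° V = 12.2 - j21.13 V.
Step 6 — Current: I = V / Z = -0.6994 - j0.4038 A = 0.8075∠-150.0° A.
Step 7 — Complex power: S = V·I* = 0 + j19.7 VA.
Step 8 — Real power: P = Re(S) = 0 W.
Step 9 — Reactive power: Q = Im(S) = 19.7 VAR.
Step 10 — Apparent power: |S| = 19.7 VA.
Step 11 — Power factor: PF = P/|S| = 0 (lagging).

(a) P = 0 W  (b) Q = 19.7 VAR  (c) S = 19.7 VA  (d) PF = 0 (lagging)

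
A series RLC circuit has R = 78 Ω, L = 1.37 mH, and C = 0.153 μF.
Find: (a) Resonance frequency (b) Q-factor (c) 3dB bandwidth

Step 1 — Resonance: ω₀ = 1/√(LC) = 1/√(0.00137·1.53e-07) = 6.907e+04 rad/s.
Step 2 — f₀ = ω₀/(2π) = 1.099e+04 Hz.
Step 3 — Series Q: Q = ω₀L/R = 6.907e+04·0.00137/78 = 1.213.
Step 4 — Bandwidth: Δω = ω₀/Q = 5.693e+04 rad/s; BW = Δω/(2π) = 9061 Hz.

(a) f₀ = 1.099e+04 Hz  (b) Q = 1.213  (c) BW = 9061 Hz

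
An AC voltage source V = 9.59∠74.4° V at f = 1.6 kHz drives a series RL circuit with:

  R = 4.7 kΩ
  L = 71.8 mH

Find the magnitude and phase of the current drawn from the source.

Step 1 — Angular frequency: ω = 2π·f = 2π·1600 = 1.005e+04 rad/s.
Step 2 — Component impedances:
  R: Z = R = 4700 Ω
  L: Z = jωL = j·1.005e+04·0.0718 = 0 + j721.8 Ω
Step 3 — Series combination: Z_total = R + L = 4700 + j721.8 Ω = 4755∠8.7° Ω.
Step 4 — Source phasor: V = 9.59∠74.4° V = 2.579 + j9.237 V.
Step 5 — Ohm's law: I = V / Z_total = (2.579 + j9.237) / (4700 + j721.8) = 0.0008309 + j0.001838 A.
Step 6 — Convert to polar: |I| = 0.002017 A, ∠I = 65.7°.

I = 0.002017∠65.7° A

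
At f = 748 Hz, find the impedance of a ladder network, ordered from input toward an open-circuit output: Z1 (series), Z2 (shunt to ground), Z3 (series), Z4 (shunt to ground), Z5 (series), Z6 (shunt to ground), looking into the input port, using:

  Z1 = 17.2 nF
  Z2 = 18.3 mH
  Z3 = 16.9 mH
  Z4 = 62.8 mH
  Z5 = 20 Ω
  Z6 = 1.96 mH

Step 1 — Angular frequency: ω = 2π·f = 2π·748 = 4700 rad/s.
Step 2 — Component impedances:
  Z1: Z = 1/(jωC) = -j/(ω·C) = 0 - j1.237e+04 Ω
  Z2: Z = jωL = j·4700·0.0183 = 0 + j86.01 Ω
  Z3: Z = jωL = j·4700·0.0169 = 0 + j79.43 Ω
  Z4: Z = jωL = j·4700·0.0628 = 0 + j295.1 Ω
  Z5: Z = R = 20 Ω
  Z6: Z = jωL = j·4700·0.00196 = 0 + j9.212 Ω
Step 3 — Ladder network (open output): work backward from the far end, alternating series and parallel combinations. Z_in = 4.442 - j1.233e+04 Ω = 1.233e+04∠-90.0° Ω.

Z = 4.442 - j1.233e+04 Ω = 1.233e+04∠-90.0° Ω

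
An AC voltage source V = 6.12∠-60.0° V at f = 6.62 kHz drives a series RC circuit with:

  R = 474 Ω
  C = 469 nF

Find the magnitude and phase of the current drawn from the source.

Step 1 — Angular frequency: ω = 2π·f = 2π·6620 = 4.159e+04 rad/s.
Step 2 — Component impedances:
  R: Z = R = 474 Ω
  C: Z = 1/(jωC) = -j/(ω·C) = 0 - j51.26 Ω
Step 3 — Series combination: Z_total = R + C = 474 - j51.26 Ω = 476.8∠-6.2° Ω.
Step 4 — Source phasor: V = 6.12∠-60.0° V = 3.06 - j5.3 V.
Step 5 — Ohm's law: I = V / Z_total = (3.06 - j5.3) / (474 - j51.26) = 0.007576 - j0.01036 A.
Step 6 — Convert to polar: |I| = 0.01284 A, ∠I = -53.8°.

I = 0.01284∠-53.8° A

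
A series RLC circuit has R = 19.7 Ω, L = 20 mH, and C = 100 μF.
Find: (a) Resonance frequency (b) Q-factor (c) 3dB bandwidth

Step 1 — Resonance condition Im(Z)=0 gives ω₀ = 1/√(LC).
Step 2 — ω₀ = 1/√(0.02·0.0001) = 707.1 rad/s.
Step 3 — f₀ = ω₀/(2π) = 112.5 Hz.
Step 4 — Series Q: Q = ω₀L/R = 707.1·0.02/19.7 = 0.7179.
Step 5 — 3dB bandwidth: Δω = ω₀/Q = 985 rad/s; BW = Δω/(2π) = 156.8 Hz.

(a) f₀ = 112.5 Hz  (b) Q = 0.7179  (c) BW = 156.8 Hz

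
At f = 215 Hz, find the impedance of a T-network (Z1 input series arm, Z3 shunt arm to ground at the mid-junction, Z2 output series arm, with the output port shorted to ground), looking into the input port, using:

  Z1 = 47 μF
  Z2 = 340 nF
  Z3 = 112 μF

Step 1 — Angular frequency: ω = 2π·f = 2π·215 = 1351 rad/s.
Step 2 — Component impedances:
  Z1: Z = 1/(jωC) = -j/(ω·C) = 0 - j15.75 Ω
  Z2: Z = 1/(jωC) = -j/(ω·C) = 0 - j2177 Ω
  Z3: Z = 1/(jωC) = -j/(ω·C) = 0 - j6.609 Ω
Step 3 — With the output port shorted to ground, the output series arm Z2 runs from the junction to ground; the shunt arm Z3 also runs from the junction to ground. They appear in parallel: Z3 || Z2 = 0 - j6.589 Ω.
Step 4 — Series with input arm Z1: Z_in = Z1 + (Z3 || Z2) = 0 - j22.34 Ω = 22.34∠-90.0° Ω.

Z = 0 - j22.34 Ω = 22.34∠-90.0° Ω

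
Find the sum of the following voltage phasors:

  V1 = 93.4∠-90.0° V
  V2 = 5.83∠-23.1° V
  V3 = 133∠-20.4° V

Step 1 — Convert each phasor to rectangular form:
  V1 = 93.4·(cos(-90.0°) + j·sin(-90.0°)) = 0 - j93.4 V
  V2 = 5.83·(cos(-23.1°) + j·sin(-23.1°)) = 5.363 - j2.287 V
  V3 = 133·(cos(-20.4°) + j·sin(-20.4°)) = 124.7 - j46.36 V
Step 2 — Sum components: V_total = 130 - j142 V.
Step 3 — Convert to polar: |V_total| = 192.6 V, ∠V_total = -47.5°.

V_total = 192.6∠-47.5° V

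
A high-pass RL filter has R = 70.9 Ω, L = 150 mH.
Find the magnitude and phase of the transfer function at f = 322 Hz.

Step 1 — Angular frequency: ω = 2π·322 = 2023 rad/s.
Step 2 — Transfer function: H(jω) = jωL/(R + jωL).
Step 3 — Numerator jωL = j·303.5; denominator R + jωL = 70.9 + j303.5.
Step 4 — H = 0.9482 + j0.2215.
Step 5 — Magnitude: |H| = 0.9738 (-0.2 dB); phase: φ = 13.1°.

|H| = 0.9738 (-0.2 dB), φ = 13.1°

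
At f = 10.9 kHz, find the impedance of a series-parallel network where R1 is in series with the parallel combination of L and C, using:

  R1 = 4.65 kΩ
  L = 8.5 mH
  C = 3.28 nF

Step 1 — Angular frequency: ω = 2π·f = 2π·1.09e+04 = 6.849e+04 rad/s.
Step 2 — Component impedances:
  R1: Z = R = 4650 Ω
  L: Z = jωL = j·6.849e+04·0.0085 = 0 + j582.1 Ω
  C: Z = 1/(jωC) = -j/(ω·C) = 0 - j4452 Ω
Step 3 — Parallel branch: L || C = 1/(1/L + 1/C) = 0 + j669.7 Ω.
Step 4 — Series with R1: Z_total = R1 + (L || C) = 4650 + j669.7 Ω = 4698∠8.2° Ω.

Z = 4650 + j669.7 Ω = 4698∠8.2° Ω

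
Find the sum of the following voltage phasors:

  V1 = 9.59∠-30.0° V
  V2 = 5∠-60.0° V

Step 1 — Convert each phasor to rectangular form:
  V1 = 9.59·(cos(-30.0°) + j·sin(-30.0°)) = 8.305 - j4.795 V
  V2 = 5·(cos(-60.0°) + j·sin(-60.0°)) = 2.5 - j4.33 V
Step 2 — Sum components: V_total = 10.81 - j9.125 V.
Step 3 — Convert to polar: |V_total| = 14.14 V, ∠V_total = -40.2°.

V_total = 14.14∠-40.2° V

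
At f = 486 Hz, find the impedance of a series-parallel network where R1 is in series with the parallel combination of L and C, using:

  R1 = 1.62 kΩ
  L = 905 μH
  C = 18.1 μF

Step 1 — Angular frequency: ω = 2π·f = 2π·486 = 3054 rad/s.
Step 2 — Component impedances:
  R1: Z = R = 1620 Ω
  L: Z = jωL = j·3054·0.000905 = 0 + j2.764 Ω
  C: Z = 1/(jωC) = -j/(ω·C) = 0 - j18.09 Ω
Step 3 — Parallel branch: L || C = 1/(1/L + 1/C) = 0 + j3.262 Ω.
Step 4 — Series with R1: Z_total = R1 + (L || C) = 1620 + j3.262 Ω = 1620∠0.1° Ω.

Z = 1620 + j3.262 Ω = 1620∠0.1° Ω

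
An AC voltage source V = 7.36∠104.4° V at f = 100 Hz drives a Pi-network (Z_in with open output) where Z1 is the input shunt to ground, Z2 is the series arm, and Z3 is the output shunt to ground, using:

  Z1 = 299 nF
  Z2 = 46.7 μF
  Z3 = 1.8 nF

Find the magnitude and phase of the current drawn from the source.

Step 1 — Angular frequency: ω = 2π·f = 2π·100 = 628.3 rad/s.
Step 2 — Component impedances:
  Z1: Z = 1/(jωC) = -j/(ω·C) = 0 - j5323 Ω
  Z2: Z = 1/(jωC) = -j/(ω·C) = 0 - j34.08 Ω
  Z3: Z = 1/(jωC) = -j/(ω·C) = 0 - j8.842e+05 Ω
Step 3 — With open output, the series arm Z2 and the output shunt Z3 appear in series to ground: Z2 + Z3 = 0 - j8.842e+05 Ω.
Step 4 — Parallel with input shunt Z1: Z_in = Z1 || (Z2 + Z3) = 0 - j5291 Ω = 5291∠-90.0° Ω.
Step 5 — Source phasor: V = 7.36∠104.4° V = -1.83 + j7.129 V.
Step 6 — Ohm's law: I = V / Z_total = (-1.83 + j7.129) / (0 - j5291) = -0.001347 - j0.0003459 A.
Step 7 — Convert to polar: |I| = 0.001391 A, ∠I = -165.6°.

I = 0.001391∠-165.6° A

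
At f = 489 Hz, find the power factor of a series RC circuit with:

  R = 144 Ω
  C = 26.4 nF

Step 1 — Angular frequency: ω = 2π·f = 2π·489 = 3072 rad/s.
Step 2 — Component impedances:
  R: Z = R = 144 Ω
  C: Z = 1/(jωC) = -j/(ω·C) = 0 - j1.233e+04 Ω
Step 3 — Series combination: Z_total = R + C = 144 - j1.233e+04 Ω = 1.233e+04∠-89.3° Ω.
Step 4 — Power factor: PF = cos(φ) = Re(Z)/|Z| = 144/1.233e+04 = 0.01168.
Step 5 — Type: Im(Z) = -1.233e+04 ⇒ leading (phase φ = -89.3°).

PF = 0.01168 (leading, φ = -89.3°)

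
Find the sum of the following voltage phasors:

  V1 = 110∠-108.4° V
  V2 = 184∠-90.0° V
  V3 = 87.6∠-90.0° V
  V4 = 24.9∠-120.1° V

Step 1 — Convert each phasor to rectangular form:
  V1 = 110·(cos(-108.4°) + j·sin(-108.4°)) = -34.72 - j104.4 V
  V2 = 184·(cos(-90.0°) + j·sin(-90.0°)) = 0 - j184 V
  V3 = 87.6·(cos(-90.0°) + j·sin(-90.0°)) = 0 - j87.6 V
  V4 = 24.9·(cos(-120.1°) + j·sin(-120.1°)) = -12.49 - j21.54 V
Step 2 — Sum components: V_total = -47.21 - j397.5 V.
Step 3 — Convert to polar: |V_total| = 400.3 V, ∠V_total = -96.8°.

V_total = 400.3∠-96.8° V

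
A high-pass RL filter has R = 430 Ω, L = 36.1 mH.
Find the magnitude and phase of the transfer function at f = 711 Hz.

Step 1 — Angular frequency: ω = 2π·711 = 4467 rad/s.
Step 2 — Transfer function: H(jω) = jωL/(R + jωL).
Step 3 — Numerator jωL = j·161.3; denominator R + jωL = 430 + j161.3.
Step 4 — H = 0.1233 + j0.3288.
Step 5 — Magnitude: |H| = 0.3512 (-9.1 dB); phase: φ = 69.4°.

|H| = 0.3512 (-9.1 dB), φ = 69.4°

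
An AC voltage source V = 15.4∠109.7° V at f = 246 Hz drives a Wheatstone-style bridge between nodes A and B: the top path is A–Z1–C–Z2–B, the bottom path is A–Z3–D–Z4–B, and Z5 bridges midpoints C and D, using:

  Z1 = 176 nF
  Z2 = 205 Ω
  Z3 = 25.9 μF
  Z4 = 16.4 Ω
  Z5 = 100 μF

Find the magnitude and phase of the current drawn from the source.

Step 1 — Angular frequency: ω = 2π·f = 2π·246 = 1546 rad/s.
Step 2 — Component impedances:
  Z1: Z = 1/(jωC) = -j/(ω·C) = 0 - j3676 Ω
  Z2: Z = R = 205 Ω
  Z3: Z = 1/(jωC) = -j/(ω·C) = 0 - j24.98 Ω
  Z4: Z = R = 16.4 Ω
  Z5: Z = 1/(jωC) = -j/(ω·C) = 0 - j6.47 Ω
Step 3 — Bridge requires nodal analysis (the Z5 bridge couples midpoints C and D, so the two paths cannot be reduced to a simple series/parallel combination). Setting node B to ground and injecting 1 A at node A, the 3-node admittance system at A, C, D solves to V_A = Z_AB = 15.19 - j24.84 Ω = 29.11∠-58.6° Ω.
Step 4 — Source phasor: V = 15.4∠109.7° V = -5.191 + j14.5 V.
Step 5 — Ohm's law: I = V / Z_total = (-5.191 + j14.5) / (15.19 - j24.84) = -0.5179 + j0.1076 A.
Step 6 — Convert to polar: |I| = 0.5289 A, ∠I = 168.3°.

I = 0.5289∠168.3° A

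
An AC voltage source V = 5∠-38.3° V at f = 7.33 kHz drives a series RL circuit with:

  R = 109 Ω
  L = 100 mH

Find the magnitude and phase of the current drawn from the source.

Step 1 — Angular frequency: ω = 2π·f = 2π·7330 = 4.606e+04 rad/s.
Step 2 — Component impedances:
  R: Z = R = 109 Ω
  L: Z = jωL = j·4.606e+04·0.1 = 0 + j4606 Ω
Step 3 — Series combination: Z_total = R + L = 109 + j4606 Ω = 4607∠88.6° Ω.
Step 4 — Source phasor: V = 5∠-38.3° V = 3.924 - j3.099 V.
Step 5 — Ohm's law: I = V / Z_total = (3.924 - j3.099) / (109 + j4606) = -0.0006523 - j0.0008674 A.
Step 6 — Convert to polar: |I| = 0.001085 A, ∠I = -126.9°.

I = 0.001085∠-126.9° A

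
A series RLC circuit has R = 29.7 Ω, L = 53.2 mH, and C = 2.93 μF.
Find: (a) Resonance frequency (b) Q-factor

Step 1 — Resonance condition Im(Z)=0 gives ω₀ = 1/√(LC).
Step 2 — ω₀ = 1/√(0.0532·2.93e-06) = 2533 rad/s.
Step 3 — f₀ = ω₀/(2π) = 403.1 Hz.
Step 4 — Series Q: Q = ω₀L/R = 2533·0.0532/29.7 = 4.537.

(a) f₀ = 403.1 Hz  (b) Q = 4.537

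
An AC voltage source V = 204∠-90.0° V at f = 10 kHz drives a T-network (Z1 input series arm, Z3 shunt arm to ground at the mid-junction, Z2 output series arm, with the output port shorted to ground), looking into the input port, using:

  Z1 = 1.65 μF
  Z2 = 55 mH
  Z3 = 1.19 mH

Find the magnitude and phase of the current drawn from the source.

Step 1 — Angular frequency: ω = 2π·f = 2π·1e+04 = 6.283e+04 rad/s.
Step 2 — Component impedances:
  Z1: Z = 1/(jωC) = -j/(ω·C) = 0 - j9.646 Ω
  Z2: Z = jωL = j·6.283e+04·0.055 = 0 + j3456 Ω
  Z3: Z = jωL = j·6.283e+04·0.00119 = 0 + j74.77 Ω
Step 3 — With the output port shorted to ground, the output series arm Z2 runs from the junction to ground; the shunt arm Z3 also runs from the junction to ground. They appear in parallel: Z3 || Z2 = 0 + j73.19 Ω.
Step 4 — Series with input arm Z1: Z_in = Z1 + (Z3 || Z2) = 0 + j63.54 Ω = 63.54∠90.0° Ω.
Step 5 — Source phasor: V = 204∠-90.0° V = 0 - j204 V.
Step 6 — Ohm's law: I = V / Z_total = (0 - j204) / (0 + j63.54) = -3.211 A.
Step 7 — Convert to polar: |I| = 3.211 A, ∠I = -180.0°.

I = 3.211∠-180.0° A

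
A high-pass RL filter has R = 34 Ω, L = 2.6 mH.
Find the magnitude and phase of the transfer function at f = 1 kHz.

Step 1 — Angular frequency: ω = 2π·1000 = 6283 rad/s.
Step 2 — Transfer function: H(jω) = jωL/(R + jωL).
Step 3 — Numerator jωL = j·16.34; denominator R + jωL = 34 + j16.34.
Step 4 — H = 0.1876 + j0.3904.
Step 5 — Magnitude: |H| = 0.4331 (-7.3 dB); phase: φ = 64.3°.

|H| = 0.4331 (-7.3 dB), φ = 64.3°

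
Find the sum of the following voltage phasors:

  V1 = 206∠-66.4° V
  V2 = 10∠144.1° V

Step 1 — Convert each phasor to rectangular form:
  V1 = 206·(cos(-66.4°) + j·sin(-66.4°)) = 82.47 - j188.8 V
  V2 = 10·(cos(144.1°) + j·sin(144.1°)) = -8.1 + j5.864 V
Step 2 — Sum components: V_total = 74.37 - j182.9 V.
Step 3 — Convert to polar: |V_total| = 197.4 V, ∠V_total = -67.9°.

V_total = 197.4∠-67.9° V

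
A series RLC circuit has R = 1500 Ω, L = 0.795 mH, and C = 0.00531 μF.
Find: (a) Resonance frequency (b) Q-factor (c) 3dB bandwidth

Step 1 — Resonance condition Im(Z)=0 gives ω₀ = 1/√(LC).
Step 2 — ω₀ = 1/√(0.000795·5.31e-09) = 4.867e+05 rad/s.
Step 3 — f₀ = ω₀/(2π) = 7.746e+04 Hz.
Step 4 — Series Q: Q = ω₀L/R = 4.867e+05·0.000795/1500 = 0.258.
Step 5 — 3dB bandwidth: Δω = ω₀/Q = 1.887e+06 rad/s; BW = Δω/(2π) = 3.003e+05 Hz.

(a) f₀ = 7.746e+04 Hz  (b) Q = 0.258  (c) BW = 3.003e+05 Hz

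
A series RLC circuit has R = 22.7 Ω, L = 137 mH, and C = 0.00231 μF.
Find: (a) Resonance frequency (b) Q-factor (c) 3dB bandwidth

Step 1 — Resonance: ω₀ = 1/√(LC) = 1/√(0.137·2.31e-09) = 5.621e+04 rad/s.
Step 2 — f₀ = ω₀/(2π) = 8947 Hz.
Step 3 — Series Q: Q = ω₀L/R = 5.621e+04·0.137/22.7 = 339.3.
Step 4 — Bandwidth: Δω = ω₀/Q = 165.7 rad/s; BW = Δω/(2π) = 26.37 Hz.

(a) f₀ = 8947 Hz  (b) Q = 339.3  (c) BW = 26.37 Hz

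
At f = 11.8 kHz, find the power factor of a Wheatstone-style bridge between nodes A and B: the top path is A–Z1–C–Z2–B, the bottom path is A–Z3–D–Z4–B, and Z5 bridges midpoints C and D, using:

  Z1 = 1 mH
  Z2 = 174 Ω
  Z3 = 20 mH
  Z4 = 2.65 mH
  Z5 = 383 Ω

Step 1 — Angular frequency: ω = 2π·f = 2π·1.18e+04 = 7.414e+04 rad/s.
Step 2 — Component impedances:
  Z1: Z = jωL = j·7.414e+04·0.001 = 0 + j74.14 Ω
  Z2: Z = R = 174 Ω
  Z3: Z = jωL = j·7.414e+04·0.02 = 0 + j1483 Ω
  Z4: Z = jωL = j·7.414e+04·0.00265 = 0 + j196.5 Ω
  Z5: Z = R = 383 Ω
Step 3 — Bridge requires nodal analysis (the Z5 bridge couples midpoints C and D, so the two paths cannot be reduced to a simple series/parallel combination). Setting node B to ground and injecting 1 A at node A, the 3-node admittance system at A, C, D solves to V_A = Z_AB = 120.4 + j96.8 Ω = 154.5∠38.8° Ω.
Step 4 — Power factor: PF = cos(φ) = Re(Z)/|Z| = 120.4/154.5 = 0.7793.
Step 5 — Type: Im(Z) = 96.8 ⇒ lagging (phase φ = 38.8°).

PF = 0.7793 (lagging, φ = 38.8°)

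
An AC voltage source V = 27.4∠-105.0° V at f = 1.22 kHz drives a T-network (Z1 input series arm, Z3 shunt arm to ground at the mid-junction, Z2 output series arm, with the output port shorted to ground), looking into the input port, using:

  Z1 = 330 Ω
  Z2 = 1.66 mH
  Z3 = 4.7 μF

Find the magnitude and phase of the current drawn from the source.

Step 1 — Angular frequency: ω = 2π·f = 2π·1220 = 7665 rad/s.
Step 2 — Component impedances:
  Z1: Z = R = 330 Ω
  Z2: Z = jωL = j·7665·0.00166 = 0 + j12.72 Ω
  Z3: Z = 1/(jωC) = -j/(ω·C) = 0 - j27.76 Ω
Step 3 — With the output port shorted to ground, the output series arm Z2 runs from the junction to ground; the shunt arm Z3 also runs from the junction to ground. They appear in parallel: Z3 || Z2 = 0 + j23.5 Ω.
Step 4 — Series with input arm Z1: Z_in = Z1 + (Z3 || Z2) = 330 + j23.5 Ω = 330.8∠4.1° Ω.
Step 5 — Source phasor: V = 27.4∠-105.0° V = -7.092 - j26.47 V.
Step 6 — Ohm's law: I = V / Z_total = (-7.092 - j26.47) / (330 + j23.5) = -0.02706 - j0.07827 A.
Step 7 — Convert to polar: |I| = 0.08282 A, ∠I = -109.1°.

I = 0.08282∠-109.1° A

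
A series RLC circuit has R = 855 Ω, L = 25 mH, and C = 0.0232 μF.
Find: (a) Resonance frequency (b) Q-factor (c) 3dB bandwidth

Step 1 — Resonance: ω₀ = 1/√(LC) = 1/√(0.025·2.32e-08) = 4.152e+04 rad/s.
Step 2 — f₀ = ω₀/(2π) = 6609 Hz.
Step 3 — Series Q: Q = ω₀L/R = 4.152e+04·0.025/855 = 1.214.
Step 4 — Bandwidth: Δω = ω₀/Q = 3.42e+04 rad/s; BW = Δω/(2π) = 5443 Hz.

(a) f₀ = 6609 Hz  (b) Q = 1.214  (c) BW = 5443 Hz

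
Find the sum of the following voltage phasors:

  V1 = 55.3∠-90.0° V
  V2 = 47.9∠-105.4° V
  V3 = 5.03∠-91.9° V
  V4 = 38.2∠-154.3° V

Step 1 — Convert each phasor to rectangular form:
  V1 = 55.3·(cos(-90.0°) + j·sin(-90.0°)) = 0 - j55.3 V
  V2 = 47.9·(cos(-105.4°) + j·sin(-105.4°)) = -12.72 - j46.18 V
  V3 = 5.03·(cos(-91.9°) + j·sin(-91.9°)) = -0.1668 - j5.027 V
  V4 = 38.2·(cos(-154.3°) + j·sin(-154.3°)) = -34.42 - j16.57 V
Step 2 — Sum components: V_total = -47.31 - j123.1 V.
Step 3 — Convert to polar: |V_total| = 131.9 V, ∠V_total = -111.0°.

V_total = 131.9∠-111.0° V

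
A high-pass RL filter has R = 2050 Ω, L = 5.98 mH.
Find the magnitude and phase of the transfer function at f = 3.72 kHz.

Step 1 — Angular frequency: ω = 2π·3720 = 2.337e+04 rad/s.
Step 2 — Transfer function: H(jω) = jωL/(R + jωL).
Step 3 — Numerator jωL = j·139.8; denominator R + jωL = 2050 + j139.8.
Step 4 — H = 0.004627 + j0.06787.
Step 5 — Magnitude: |H| = 0.06802 (-23.3 dB); phase: φ = 86.1°.

|H| = 0.06802 (-23.3 dB), φ = 86.1°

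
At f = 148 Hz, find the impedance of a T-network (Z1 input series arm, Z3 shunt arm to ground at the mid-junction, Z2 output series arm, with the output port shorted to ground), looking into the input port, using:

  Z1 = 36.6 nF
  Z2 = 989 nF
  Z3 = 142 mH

Step 1 — Angular frequency: ω = 2π·f = 2π·148 = 929.9 rad/s.
Step 2 — Component impedances:
  Z1: Z = 1/(jωC) = -j/(ω·C) = 0 - j2.938e+04 Ω
  Z2: Z = 1/(jωC) = -j/(ω·C) = 0 - j1087 Ω
  Z3: Z = jωL = j·929.9·0.142 = 0 + j132 Ω
Step 3 — With the output port shorted to ground, the output series arm Z2 runs from the junction to ground; the shunt arm Z3 also runs from the junction to ground. They appear in parallel: Z3 || Z2 = 0 + j150.3 Ω.
Step 4 — Series with input arm Z1: Z_in = Z1 + (Z3 || Z2) = 0 - j2.923e+04 Ω = 2.923e+04∠-90.0° Ω.

Z = 0 - j2.923e+04 Ω = 2.923e+04∠-90.0° Ω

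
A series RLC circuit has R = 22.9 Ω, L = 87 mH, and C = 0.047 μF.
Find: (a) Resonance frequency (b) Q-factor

Step 1 — Resonance condition Im(Z)=0 gives ω₀ = 1/√(LC).
Step 2 — ω₀ = 1/√(0.087·4.7e-08) = 1.564e+04 rad/s.
Step 3 — f₀ = ω₀/(2π) = 2489 Hz.
Step 4 — Series Q: Q = ω₀L/R = 1.564e+04·0.087/22.9 = 59.41.

(a) f₀ = 2489 Hz  (b) Q = 59.41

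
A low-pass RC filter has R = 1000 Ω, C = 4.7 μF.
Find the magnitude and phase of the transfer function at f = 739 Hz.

Step 1 — Angular frequency: ω = 2π·739 = 4643 rad/s.
Step 2 — Transfer function: H(jω) = 1/(1 + jωRC).
Step 3 — Denominator: 1 + jωRC = 1 + j·4643·1000·4.7e-06 = 1 + j21.82.
Step 4 — H = 0.002095 - j0.04573.
Step 5 — Magnitude: |H| = 0.04577 (-26.8 dB); phase: φ = -87.4°.

|H| = 0.04577 (-26.8 dB), φ = -87.4°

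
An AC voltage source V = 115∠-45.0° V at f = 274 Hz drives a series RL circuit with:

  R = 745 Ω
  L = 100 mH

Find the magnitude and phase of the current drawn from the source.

Step 1 — Angular frequency: ω = 2π·f = 2π·274 = 1722 rad/s.
Step 2 — Component impedances:
  R: Z = R = 745 Ω
  L: Z = jωL = j·1722·0.1 = 0 + j172.2 Ω
Step 3 — Series combination: Z_total = R + L = 745 + j172.2 Ω = 764.6∠13.0° Ω.
Step 4 — Source phasor: V = 115∠-45.0° V = 81.32 - j81.32 V.
Step 5 — Ohm's law: I = V / Z_total = (81.32 - j81.32) / (745 + j172.2) = 0.07967 - j0.1276 A.
Step 6 — Convert to polar: |I| = 0.1504 A, ∠I = -58.0°.

I = 0.1504∠-58.0° A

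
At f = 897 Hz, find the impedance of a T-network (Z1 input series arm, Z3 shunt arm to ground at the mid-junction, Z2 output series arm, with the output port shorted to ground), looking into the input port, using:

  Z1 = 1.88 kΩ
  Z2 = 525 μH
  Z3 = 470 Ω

Step 1 — Angular frequency: ω = 2π·f = 2π·897 = 5636 rad/s.
Step 2 — Component impedances:
  Z1: Z = R = 1880 Ω
  Z2: Z = jωL = j·5636·0.000525 = 0 + j2.959 Ω
  Z3: Z = R = 470 Ω
Step 3 — With the output port shorted to ground, the output series arm Z2 runs from the junction to ground; the shunt arm Z3 also runs from the junction to ground. They appear in parallel: Z3 || Z2 = 0.01863 + j2.959 Ω.
Step 4 — Series with input arm Z1: Z_in = Z1 + (Z3 || Z2) = 1880 + j2.959 Ω = 1880∠0.1° Ω.

Z = 1880 + j2.959 Ω = 1880∠0.1° Ω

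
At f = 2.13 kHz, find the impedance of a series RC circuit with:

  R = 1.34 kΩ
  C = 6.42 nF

Step 1 — Angular frequency: ω = 2π·f = 2π·2130 = 1.338e+04 rad/s.
Step 2 — Component impedances:
  R: Z = R = 1340 Ω
  C: Z = 1/(jωC) = -j/(ω·C) = 0 - j1.164e+04 Ω
Step 3 — Series combination: Z_total = R + C = 1340 - j1.164e+04 Ω = 1.172e+04∠-83.4° Ω.

Z = 1340 - j1.164e+04 Ω = 1.172e+04∠-83.4° Ω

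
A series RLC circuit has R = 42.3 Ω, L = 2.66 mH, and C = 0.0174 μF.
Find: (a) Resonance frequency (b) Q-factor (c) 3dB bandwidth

Step 1 — Resonance: ω₀ = 1/√(LC) = 1/√(0.00266·1.74e-08) = 1.47e+05 rad/s.
Step 2 — f₀ = ω₀/(2π) = 2.339e+04 Hz.
Step 3 — Series Q: Q = ω₀L/R = 1.47e+05·0.00266/42.3 = 9.243.
Step 4 — Bandwidth: Δω = ω₀/Q = 1.59e+04 rad/s; BW = Δω/(2π) = 2531 Hz.

(a) f₀ = 2.339e+04 Hz  (b) Q = 9.243  (c) BW = 2531 Hz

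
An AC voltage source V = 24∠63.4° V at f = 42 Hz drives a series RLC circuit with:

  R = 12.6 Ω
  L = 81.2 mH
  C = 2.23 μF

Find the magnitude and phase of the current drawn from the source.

Step 1 — Angular frequency: ω = 2π·f = 2π·42 = 263.9 rad/s.
Step 2 — Component impedances:
  R: Z = R = 12.6 Ω
  L: Z = jωL = j·263.9·0.0812 = 0 + j21.43 Ω
  C: Z = 1/(jωC) = -j/(ω·C) = 0 - j1699 Ω
Step 3 — Series combination: Z_total = R + L + C = 12.6 - j1678 Ω = 1678∠-89.6° Ω.
Step 4 — Source phasor: V = 24∠63.4° V = 10.75 + j21.46 V.
Step 5 — Ohm's law: I = V / Z_total = (10.75 + j21.46) / (12.6 - j1678) = -0.01274 + j0.0065 A.
Step 6 — Convert to polar: |I| = 0.0143 A, ∠I = 153.0°.

I = 0.0143∠153.0° A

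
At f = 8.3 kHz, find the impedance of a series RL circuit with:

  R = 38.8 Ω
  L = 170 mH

Step 1 — Angular frequency: ω = 2π·f = 2π·8300 = 5.215e+04 rad/s.
Step 2 — Component impedances:
  R: Z = R = 38.8 Ω
  L: Z = jωL = j·5.215e+04·0.17 = 0 + j8866 Ω
Step 3 — Series combination: Z_total = R + L = 38.8 + j8866 Ω = 8866∠89.7° Ω.

Z = 38.8 + j8866 Ω = 8866∠89.7° Ω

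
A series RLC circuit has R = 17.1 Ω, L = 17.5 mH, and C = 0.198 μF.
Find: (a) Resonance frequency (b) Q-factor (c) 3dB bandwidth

Step 1 — Resonance condition Im(Z)=0 gives ω₀ = 1/√(LC).
Step 2 — ω₀ = 1/√(0.0175·1.98e-07) = 1.699e+04 rad/s.
Step 3 — f₀ = ω₀/(2π) = 2704 Hz.
Step 4 — Series Q: Q = ω₀L/R = 1.699e+04·0.0175/17.1 = 17.39.
Step 5 — 3dB bandwidth: Δω = ω₀/Q = 977.1 rad/s; BW = Δω/(2π) = 155.5 Hz.

(a) f₀ = 2704 Hz  (b) Q = 17.39  (c) BW = 155.5 Hz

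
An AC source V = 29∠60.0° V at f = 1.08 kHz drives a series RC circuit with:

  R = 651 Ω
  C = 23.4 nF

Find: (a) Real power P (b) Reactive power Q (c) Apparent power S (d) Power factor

Step 1 — Angular frequency: ω = 2π·f = 2π·1080 = 6786 rad/s.
Step 2 — Component impedances:
  R: Z = R = 651 Ω
  C: Z = 1/(jωC) = -j/(ω·C) = 0 - j6298 Ω
Step 3 — Series combination: Z_total = R + C = 651 - j6298 Ω = 6331∠-84.1° Ω.
Step 4 — Source phasor: V = 29∠60.0° V = 14.5 + j25.11 V.
Step 5 — Current: I = V / Z = -0.00371 + j0.002686 A = 0.00458∠144.1° A.
Step 6 — Complex power: S = V·I* = 0.01366 - j0.1321 VA.
Step 7 — Real power: P = Re(S) = 0.01366 W.
Step 8 — Reactive power: Q = Im(S) = -0.1321 VAR.
Step 9 — Apparent power: |S| = 0.1328 VA.
Step 10 — Power factor: PF = P/|S| = 0.1028 (leading).

(a) P = 0.01366 W  (b) Q = -0.1321 VAR  (c) S = 0.1328 VA  (d) PF = 0.1028 (leading)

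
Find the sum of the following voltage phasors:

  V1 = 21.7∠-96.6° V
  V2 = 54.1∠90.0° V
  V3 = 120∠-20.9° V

Step 1 — Convert each phasor to rectangular form:
  V1 = 21.7·(cos(-96.6°) + j·sin(-96.6°)) = -2.494 - j21.56 V
  V2 = 54.1·(cos(90.0°) + j·sin(90.0°)) = 0 + j54.1 V
  V3 = 120·(cos(-20.9°) + j·sin(-20.9°)) = 112.1 - j42.81 V
Step 2 — Sum components: V_total = 109.6 - j10.26 V.
Step 3 — Convert to polar: |V_total| = 110.1 V, ∠V_total = -5.4°.

V_total = 110.1∠-5.4° V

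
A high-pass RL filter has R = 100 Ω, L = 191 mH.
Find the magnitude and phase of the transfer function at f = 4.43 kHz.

Step 1 — Angular frequency: ω = 2π·4430 = 2.783e+04 rad/s.
Step 2 — Transfer function: H(jω) = jωL/(R + jωL).
Step 3 — Numerator jωL = j·5316; denominator R + jωL = 100 + j5316.
Step 4 — H = 0.9996 + j0.0188.
Step 5 — Magnitude: |H| = 0.9998 (-0.0 dB); phase: φ = 1.1°.

|H| = 0.9998 (-0.0 dB), φ = 1.1°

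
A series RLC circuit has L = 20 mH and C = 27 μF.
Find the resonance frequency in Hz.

Step 1 — Resonance condition Im(Z)=0 gives ω₀ = 1/√(LC).
Step 2 — ω₀ = 1/√(0.02·2.7e-05) = 1361 rad/s.
Step 3 — f₀ = ω₀/(2π) = 216.6 Hz.

f₀ = 216.6 Hz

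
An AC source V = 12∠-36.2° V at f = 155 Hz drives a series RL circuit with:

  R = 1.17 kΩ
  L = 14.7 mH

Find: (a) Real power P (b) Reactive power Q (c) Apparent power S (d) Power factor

Step 1 — Angular frequency: ω = 2π·f = 2π·155 = 973.9 rad/s.
Step 2 — Component impedances:
  R: Z = R = 1170 Ω
  L: Z = jωL = j·973.9·0.0147 = 0 + j14.32 Ω
Step 3 — Series combination: Z_total = R + L = 1170 + j14.32 Ω = 1170∠0.7° Ω.
Step 4 — Source phasor: V = 12∠-36.2° V = 9.684 - j7.087 V.
Step 5 — Current: I = V / Z = 0.008201 - j0.006158 A = 0.01026∠-36.9° A.
Step 6 — Complex power: S = V·I* = 0.1231 + j0.001506 VA.
Step 7 — Real power: P = Re(S) = 0.1231 W.
Step 8 — Reactive power: Q = Im(S) = 0.001506 VAR.
Step 9 — Apparent power: |S| = 0.1231 VA.
Step 10 — Power factor: PF = P/|S| = 0.9999 (lagging).

(a) P = 0.1231 W  (b) Q = 0.001506 VAR  (c) S = 0.1231 VA  (d) PF = 0.9999 (lagging)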